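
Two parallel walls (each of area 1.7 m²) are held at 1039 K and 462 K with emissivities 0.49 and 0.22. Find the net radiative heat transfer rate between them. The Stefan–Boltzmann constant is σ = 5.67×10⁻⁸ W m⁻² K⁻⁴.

For two large parallel gray plates, q = σ(T₁⁴ − T₂⁴) / (1/ε₁ + 1/ε₂ − 1).
1/ε₁ + 1/ε₂ − 1 = 1/0.49 + 1/0.22 − 1 = 5.586.
T₁⁴ − T₂⁴ = 1.17×10^12 − 4.56×10^10 = 1.12×10^12 K⁴.
q = 5.67×10⁻⁸ × 1.12×10^12 / 5.586 = 11400 W/m².
Q = q·A = 11400 × 1.7 = 19300 W.

Q ≈ 19300 W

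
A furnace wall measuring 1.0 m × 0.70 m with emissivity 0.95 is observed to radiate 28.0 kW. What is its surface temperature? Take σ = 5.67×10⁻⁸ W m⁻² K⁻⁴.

T ≈ 928 K

A = 1.0 × 0.70 = 0.700 m².
From P = εσAT⁴, T = (P / εσA)^(1/4) = (28000 / (0.95 × 5.67×10⁻⁸ × 0.700))^(1/4).
T = (7.43×10^11)^(1/4) = 928 K.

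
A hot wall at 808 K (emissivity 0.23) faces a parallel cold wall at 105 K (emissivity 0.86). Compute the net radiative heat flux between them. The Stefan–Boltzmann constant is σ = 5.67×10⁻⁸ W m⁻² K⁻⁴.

For two large parallel gray plates, q = σ(T₁⁴ − T₂⁴) / (1/ε₁ + 1/ε₂ − 1).
1/ε₁ + 1/ε₂ − 1 = 1/0.23 + 1/0.86 − 1 = 4.511.
T₁⁴ − T₂⁴ = 4.26×10^11 − 1.22×10^8 = 4.26×10^11 K⁴.
q = 5.67×10⁻⁸ × 4.26×10^11 / 4.511 = 5360 W/m².

q ≈ 5360 W/m²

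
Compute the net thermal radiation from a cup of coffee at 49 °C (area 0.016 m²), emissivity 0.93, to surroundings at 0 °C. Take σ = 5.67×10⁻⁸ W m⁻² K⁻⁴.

Q ≈ 4.38 W

Convert: 49 °C = 322 K; 0 °C = 273 K.
Q = εσA(T⁴ − T_s⁴). T⁴ − T_s⁴ = (322)⁴ − (273)⁴ = 1.08×10^10 − 5.55×10^9 = 5.20×10^9 K⁴.
Q = 0.93 × 5.67×10⁻⁸ × 0.0160 × 5.20×10^9 = 4.38 W.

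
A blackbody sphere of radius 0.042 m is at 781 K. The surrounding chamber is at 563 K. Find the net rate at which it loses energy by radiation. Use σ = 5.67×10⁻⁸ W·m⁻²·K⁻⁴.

A = 4πr² = 4π × (0.042)² = 0.0222 m².
Q = σA(T⁴ − T_s⁴). T⁴ − T_s⁴ = (781)⁴ − (563)⁴ = 3.72×10^11 − 1.00×10^11 = 2.72×10^11 K⁴.
Q = 5.67×10⁻⁸ × 0.0222 × 2.72×10^11 = 341 W.

Q ≈ 341 W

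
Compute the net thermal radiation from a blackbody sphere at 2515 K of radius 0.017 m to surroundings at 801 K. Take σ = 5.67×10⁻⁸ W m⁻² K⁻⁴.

Q ≈ 8150 W

A = 4πr² = 4π × (0.017)² = 3.63×10^-3 m².
Q = σA(T⁴ − T_s⁴). T⁴ − T_s⁴ = (2515)⁴ − (801)⁴ = 4.00×10^13 − 4.12×10^11 = 3.96×10^13 K⁴.
Q = 5.67×10⁻⁸ × 3.63×10^-3 × 3.96×10^13 = 8150 W.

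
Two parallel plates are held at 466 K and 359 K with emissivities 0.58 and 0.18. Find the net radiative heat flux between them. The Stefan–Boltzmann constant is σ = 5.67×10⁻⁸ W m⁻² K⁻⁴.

For two large parallel gray plates, q = σ(T₁⁴ − T₂⁴) / (1/ε₁ + 1/ε₂ − 1).
1/ε₁ + 1/ε₂ − 1 = 1/0.58 + 1/0.18 − 1 = 6.280.
T₁⁴ − T₂⁴ = 4.72×10^10 − 1.66×10^10 = 3.05×10^10 K⁴.
q = 5.67×10⁻⁸ × 3.05×10^10 / 6.280 = 276 W/m².

q ≈ 276 W/m²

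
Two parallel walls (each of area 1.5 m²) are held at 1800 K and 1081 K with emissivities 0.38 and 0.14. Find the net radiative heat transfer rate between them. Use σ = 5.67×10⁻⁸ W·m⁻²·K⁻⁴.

For two large parallel gray plates, q = σ(T₁⁴ − T₂⁴) / (1/ε₁ + 1/ε₂ − 1).
1/ε₁ + 1/ε₂ − 1 = 1/0.38 + 1/0.14 − 1 = 8.774.
T₁⁴ − T₂⁴ = 1.05×10^13 − 1.37×10^12 = 9.13×10^12 K⁴.
q = 5.67×10⁻⁸ × 9.13×10^12 / 8.774 = 59000 W/m².
Q = q·A = 59000 × 1.5 = 88500 W.

Q ≈ 88500 W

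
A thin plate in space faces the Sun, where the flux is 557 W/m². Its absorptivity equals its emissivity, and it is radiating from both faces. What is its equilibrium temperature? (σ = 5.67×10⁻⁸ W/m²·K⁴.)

T ≈ 265 K

Absorbed flux αS = emitted flux 2εσT⁴ per unit area; with α = ε this gives T = (S/2σ)^(1/4).
T = (557 / (2 × 5.67×10⁻⁸))^(1/4) = (4.91×10^9)^(1/4).
T = 265 K.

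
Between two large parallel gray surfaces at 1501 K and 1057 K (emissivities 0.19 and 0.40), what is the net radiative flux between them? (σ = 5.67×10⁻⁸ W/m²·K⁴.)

q ≈ 32100 W/m²

For two large parallel gray plates, q = σ(T₁⁴ − T₂⁴) / (1/ε₁ + 1/ε₂ − 1).
1/ε₁ + 1/ε₂ − 1 = 1/0.19 + 1/0.40 − 1 = 6.763.
T₁⁴ − T₂⁴ = 5.08×10^12 − 1.25×10^12 = 3.83×10^12 K⁴.
q = 5.67×10⁻⁸ × 3.83×10^12 / 6.763 = 32100 W/m².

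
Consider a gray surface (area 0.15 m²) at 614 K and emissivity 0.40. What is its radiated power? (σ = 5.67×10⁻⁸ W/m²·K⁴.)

P ≈ 484 W

Stefan–Boltzmann: P = εσAT⁴ = 0.40 × 5.67×10⁻⁸ × 0.150 × (614)⁴ = 0.40 × 5.67×10⁻⁸ × 0.150 × 1.42×10^11.
P = 484 W.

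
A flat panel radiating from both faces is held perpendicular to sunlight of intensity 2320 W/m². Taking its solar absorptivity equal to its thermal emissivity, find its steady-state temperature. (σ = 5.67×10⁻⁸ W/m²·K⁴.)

T ≈ 378 K

Absorbed flux αS = emitted flux 2εσT⁴ per unit area; with α = ε this gives T = (S/2σ)^(1/4).
T = (2320 / (2 × 5.67×10⁻⁸))^(1/4) = (2.05×10^10)^(1/4).
T = 378 K.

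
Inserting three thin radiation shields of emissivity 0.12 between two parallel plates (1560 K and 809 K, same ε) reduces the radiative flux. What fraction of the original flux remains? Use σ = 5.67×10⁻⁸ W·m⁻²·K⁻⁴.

With N identical shields there are N+1 = 4 gaps in series, each with the same radiative resistance, so the flux falls to 1/(N+1) of its unshielded value.

ratio ≈ 0.250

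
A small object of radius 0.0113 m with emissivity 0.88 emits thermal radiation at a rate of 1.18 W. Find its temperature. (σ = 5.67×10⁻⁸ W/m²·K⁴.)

A = 4πr² = 4π × (0.0113)² = 1.60×10^-3 m².
From P = εσAT⁴, T = (P / εσA)^(1/4) = (1.18 / (0.88 × 5.67×10⁻⁸ × 1.60×10^-3))^(1/4).
T = (1.47×10^10)^(1/4) = 348 K.

T ≈ 348 K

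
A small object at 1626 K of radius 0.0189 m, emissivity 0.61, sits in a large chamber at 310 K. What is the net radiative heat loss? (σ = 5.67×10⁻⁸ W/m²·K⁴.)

A = 4πr² = 4π × (0.0189)² = 4.49×10^-3 m².
Q = εσA(T⁴ − T_s⁴). T⁴ − T_s⁴ = (1626)⁴ − (310)⁴ = 6.99×10^12 − 9.24×10^9 = 6.98×10^12 K⁴.
Q = 0.61 × 5.67×10⁻⁸ × 4.49×10^-3 × 6.98×10^12 = 1080 W.

Q ≈ 1080 W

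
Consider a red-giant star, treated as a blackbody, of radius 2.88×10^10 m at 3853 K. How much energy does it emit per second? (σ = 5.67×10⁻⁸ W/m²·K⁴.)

P ≈ 1.30×10^29 W

A = 4πr² = 4π × (2.88×10^10)² = 1.04×10^22 m².
P = σAT⁴ = 5.67×10⁻⁸ × 1.04×10^22 × (3853)⁴ = 5.67×10⁻⁸ × 1.04×10^22 × 2.20×10^14.
P = 1.30×10^29 W.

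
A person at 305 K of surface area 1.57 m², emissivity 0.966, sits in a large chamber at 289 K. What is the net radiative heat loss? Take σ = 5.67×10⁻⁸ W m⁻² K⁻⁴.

Q = εσA(T⁴ − T_s⁴). T⁴ − T_s⁴ = (305)⁴ − (289)⁴ = 8.65×10^9 − 6.98×10^9 = 1.68×10^9 K⁴.
Q = 0.966 × 5.67×10⁻⁸ × 1.57 × 1.68×10^9 = 144 W.

Q ≈ 144 W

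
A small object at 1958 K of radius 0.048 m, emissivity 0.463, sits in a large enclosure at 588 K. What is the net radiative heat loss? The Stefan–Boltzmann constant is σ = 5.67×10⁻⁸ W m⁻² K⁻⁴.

Q ≈ 11100 W

A = 4πr² = 4π × (0.048)² = 0.0290 m².
Q = εσA(T⁴ − T_s⁴). T⁴ − T_s⁴ = (1958)⁴ − (588)⁴ = 1.47×10^13 − 1.20×10^11 = 1.46×10^13 K⁴.
Q = 0.463 × 5.67×10⁻⁸ × 0.0290 × 1.46×10^13 = 11100 W.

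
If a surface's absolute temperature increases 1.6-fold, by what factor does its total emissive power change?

factor ≈ 6.55

P ∝ T⁴, so the power scales as (1.6)⁴ = 6.55.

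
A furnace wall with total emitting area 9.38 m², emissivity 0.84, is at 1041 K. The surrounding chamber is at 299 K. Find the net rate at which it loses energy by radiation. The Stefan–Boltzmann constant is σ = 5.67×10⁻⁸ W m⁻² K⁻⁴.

Q ≈ 5.21×10^5 W

Q = εσA(T⁴ − T_s⁴). T⁴ − T_s⁴ = (1041)⁴ − (299)⁴ = 1.17×10^12 − 7.99×10^9 = 1.17×10^12 K⁴.
Q = 0.84 × 5.67×10⁻⁸ × 9.38 × 1.17×10^12 = 5.21×10^5 W.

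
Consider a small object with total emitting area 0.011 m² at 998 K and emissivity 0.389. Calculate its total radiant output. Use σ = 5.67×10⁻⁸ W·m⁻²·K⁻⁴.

Stefan–Boltzmann: P = εσAT⁴ = 0.389 × 5.67×10⁻⁸ × 0.0110 × (998)⁴ = 0.389 × 5.67×10⁻⁸ × 0.0110 × 9.92×10^11.
P = 241 W.

P ≈ 241 W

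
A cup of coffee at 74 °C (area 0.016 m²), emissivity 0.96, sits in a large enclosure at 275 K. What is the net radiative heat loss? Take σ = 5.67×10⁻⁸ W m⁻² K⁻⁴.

Q ≈ 7.65 W

Convert: 74 °C = 347 K.
Q = εσA(T⁴ − T_s⁴). T⁴ − T_s⁴ = (347)⁴ − (275)⁴ = 1.45×10^10 − 5.72×10^9 = 8.78×10^9 K⁴.
Q = 0.96 × 5.67×10⁻⁸ × 0.0160 × 8.78×10^9 = 7.65 W.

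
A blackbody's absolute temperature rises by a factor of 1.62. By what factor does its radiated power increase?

factor ≈ 6.89

P ∝ T⁴, so the power scales as (1.62)⁴ = 6.89.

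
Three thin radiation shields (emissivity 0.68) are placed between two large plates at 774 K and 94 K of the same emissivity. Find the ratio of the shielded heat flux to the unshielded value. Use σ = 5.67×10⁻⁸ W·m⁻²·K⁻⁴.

With N identical shields there are N+1 = 4 gaps in series, each with the same radiative resistance, so the flux falls to 1/(N+1) of its unshielded value.

ratio ≈ 0.250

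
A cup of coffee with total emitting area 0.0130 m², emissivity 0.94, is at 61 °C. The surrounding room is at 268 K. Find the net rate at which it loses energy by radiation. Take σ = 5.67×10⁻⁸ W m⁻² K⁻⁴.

Q ≈ 5.05 W

Convert: 61 °C = 334 K.
Q = εσA(T⁴ − T_s⁴). T⁴ − T_s⁴ = (334)⁴ − (268)⁴ = 1.24×10^10 − 5.16×10^9 = 7.29×10^9 K⁴.
Q = 0.94 × 5.67×10⁻⁸ × 0.0130 × 7.29×10^9 = 5.05 W.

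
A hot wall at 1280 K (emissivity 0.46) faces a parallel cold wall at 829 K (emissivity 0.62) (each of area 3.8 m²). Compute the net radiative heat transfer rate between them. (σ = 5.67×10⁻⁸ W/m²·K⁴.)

For two large parallel gray plates, q = σ(T₁⁴ − T₂⁴) / (1/ε₁ + 1/ε₂ − 1).
1/ε₁ + 1/ε₂ − 1 = 1/0.46 + 1/0.62 − 1 = 2.787.
T₁⁴ − T₂⁴ = 2.68×10^12 − 4.72×10^11 = 2.21×10^12 K⁴.
q = 5.67×10⁻⁸ × 2.21×10^12 / 2.787 = 45000 W/m².
Q = q·A = 45000 × 3.8 = 1.71×10^5 W.

Q ≈ 1.71×10^5 W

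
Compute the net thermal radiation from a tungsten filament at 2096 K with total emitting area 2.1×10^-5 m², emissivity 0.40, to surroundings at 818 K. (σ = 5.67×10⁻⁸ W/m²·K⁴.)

Q ≈ 8.98 W

Q = εσA(T⁴ − T_s⁴). T⁴ − T_s⁴ = (2096)⁴ − (818)⁴ = 1.93×10^13 − 4.48×10^11 = 1.89×10^13 K⁴.
Q = 0.40 × 5.67×10⁻⁸ × 2.10×10^-5 × 1.89×10^13 = 8.98 W.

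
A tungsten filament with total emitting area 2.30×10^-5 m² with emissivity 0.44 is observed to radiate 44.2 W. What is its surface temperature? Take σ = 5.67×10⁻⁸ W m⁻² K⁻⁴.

From P = εσAT⁴, T = (P / εσA)^(1/4) = (44.2 / (0.44 × 5.67×10⁻⁸ × 2.30×10^-5))^(1/4).
T = (7.70×10^13)^(1/4) = 2960 K.

T ≈ 2960 K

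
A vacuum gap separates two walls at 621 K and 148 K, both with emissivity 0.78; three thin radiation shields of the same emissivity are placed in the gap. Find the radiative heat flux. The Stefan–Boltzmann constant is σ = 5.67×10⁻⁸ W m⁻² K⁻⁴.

Each of the 4 gaps contributes resistance (2/ε − 1) = 2/0.78 − 1 = 1.564; total = 6.256.
q = σ(T₁⁴ − T₂⁴) / 6.256 = 5.67×10⁻⁸ × 1.48×10^11 / 6.256 = 1340 W/m².

q ≈ 1340 W/m²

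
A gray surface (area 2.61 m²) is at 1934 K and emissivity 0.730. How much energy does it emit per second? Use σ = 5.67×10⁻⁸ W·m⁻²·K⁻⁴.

P ≈ 1.51×10^6 W

Stefan–Boltzmann: P = εσAT⁴ = 0.730 × 5.67×10⁻⁸ × 2.61 × (1934)⁴ = 0.730 × 5.67×10⁻⁸ × 2.61 × 1.40×10^13.
P = 1.51×10^6 W.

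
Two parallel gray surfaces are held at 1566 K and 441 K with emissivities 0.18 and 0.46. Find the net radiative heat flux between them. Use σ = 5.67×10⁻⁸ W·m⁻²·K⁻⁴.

q ≈ 50400 W/m²

For two large parallel gray plates, q = σ(T₁⁴ − T₂⁴) / (1/ε₁ + 1/ε₂ − 1).
1/ε₁ + 1/ε₂ − 1 = 1/0.18 + 1/0.46 − 1 = 6.729.
T₁⁴ − T₂⁴ = 6.01×10^12 − 3.78×10^10 = 5.98×10^12 K⁴.
q = 5.67×10⁻⁸ × 5.98×10^12 / 6.729 = 50400 W/m².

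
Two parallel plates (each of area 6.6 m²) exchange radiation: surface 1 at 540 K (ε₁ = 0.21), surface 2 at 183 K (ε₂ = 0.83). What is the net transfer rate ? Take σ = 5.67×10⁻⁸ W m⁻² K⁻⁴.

For two large parallel gray plates, q = σ(T₁⁴ − T₂⁴) / (1/ε₁ + 1/ε₂ − 1).
1/ε₁ + 1/ε₂ − 1 = 1/0.21 + 1/0.83 − 1 = 4.967.
T₁⁴ − T₂⁴ = 8.50×10^10 − 1.12×10^9 = 8.39×10^10 K⁴.
q = 5.67×10⁻⁸ × 8.39×10^10 / 4.967 = 958 W/m².
Q = q·A = 958 × 6.6 = 6320 W.

Q ≈ 6320 W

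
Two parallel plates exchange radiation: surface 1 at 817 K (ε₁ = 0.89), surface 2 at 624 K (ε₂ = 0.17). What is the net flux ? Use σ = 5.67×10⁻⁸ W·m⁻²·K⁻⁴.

q ≈ 2770 W/m²

For two large parallel gray plates, q = σ(T₁⁴ − T₂⁴) / (1/ε₁ + 1/ε₂ − 1).
1/ε₁ + 1/ε₂ − 1 = 1/0.89 + 1/0.17 − 1 = 6.006.
T₁⁴ − T₂⁴ = 4.46×10^11 − 1.52×10^11 = 2.94×10^11 K⁴.
q = 5.67×10⁻⁸ × 2.94×10^11 / 6.006 = 2770 W/m².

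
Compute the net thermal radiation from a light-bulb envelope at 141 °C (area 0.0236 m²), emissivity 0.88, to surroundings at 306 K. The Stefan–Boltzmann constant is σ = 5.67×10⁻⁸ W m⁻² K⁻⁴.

Convert: 141 °C = 414 K.
Q = εσA(T⁴ − T_s⁴). T⁴ − T_s⁴ = (414)⁴ − (306)⁴ = 2.94×10^10 − 8.77×10^9 = 2.06×10^10 K⁴.
Q = 0.88 × 5.67×10⁻⁸ × 0.0236 × 2.06×10^10 = 24.3 W.

Q ≈ 24.3 W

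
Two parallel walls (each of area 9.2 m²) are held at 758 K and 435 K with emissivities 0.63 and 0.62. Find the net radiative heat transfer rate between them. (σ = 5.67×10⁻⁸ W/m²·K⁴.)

For two large parallel gray plates, q = σ(T₁⁴ − T₂⁴) / (1/ε₁ + 1/ε₂ − 1).
1/ε₁ + 1/ε₂ − 1 = 1/0.63 + 1/0.62 − 1 = 2.200.
T₁⁴ − T₂⁴ = 3.30×10^11 − 3.58×10^10 = 2.94×10^11 K⁴.
q = 5.67×10⁻⁸ × 2.94×10^11 / 2.200 = 7580 W/m².
Q = q·A = 7580 × 9.2 = 69800 W.

Q ≈ 69800 W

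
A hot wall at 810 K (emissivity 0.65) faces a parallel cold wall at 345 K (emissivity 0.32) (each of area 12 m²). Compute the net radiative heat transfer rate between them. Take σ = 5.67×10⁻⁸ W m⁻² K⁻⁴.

For two large parallel gray plates, q = σ(T₁⁴ − T₂⁴) / (1/ε₁ + 1/ε₂ − 1).
1/ε₁ + 1/ε₂ − 1 = 1/0.65 + 1/0.32 − 1 = 3.663.
T₁⁴ − T₂⁴ = 4.30×10^11 − 1.42×10^10 = 4.16×10^11 K⁴.
q = 5.67×10⁻⁸ × 4.16×10^11 / 3.663 = 6440 W/m².
Q = q·A = 6440 × 12 = 77300 W.

Q ≈ 77300 W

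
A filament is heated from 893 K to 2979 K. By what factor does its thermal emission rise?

P ∝ T⁴, so the ratio is (2979/893)⁴ = (3.336)⁴ = 124.

ratio ≈ 124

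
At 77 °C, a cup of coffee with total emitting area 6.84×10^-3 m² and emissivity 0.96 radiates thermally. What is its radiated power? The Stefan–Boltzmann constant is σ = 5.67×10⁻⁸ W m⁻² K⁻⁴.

77 °C = 350 K.
P = εσAT⁴ = 0.96 × 5.67×10⁻⁸ × 6.84×10^-3 × (350)⁴ = 0.96 × 5.67×10⁻⁸ × 6.84×10^-3 × 1.50×10^10.
P = 5.59 W.

P ≈ 5.59 W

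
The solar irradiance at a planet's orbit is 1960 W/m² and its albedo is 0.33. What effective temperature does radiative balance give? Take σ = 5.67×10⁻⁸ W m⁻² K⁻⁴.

T ≈ 276 K

Power absorbed = (1−a)S·πR²; power emitted = 4πR²σT⁴. Equating and cancelling πR²:
T = ((1−a)S / 4σ)^(1/4) = (1310 / (4 × 5.67×10⁻⁸))^(1/4) = (5.79×10^9)^(1/4).
T = 276 K.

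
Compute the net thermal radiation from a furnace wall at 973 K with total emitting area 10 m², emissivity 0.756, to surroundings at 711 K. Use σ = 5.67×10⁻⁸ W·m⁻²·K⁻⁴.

Q = εσA(T⁴ − T_s⁴). T⁴ − T_s⁴ = (973)⁴ − (711)⁴ = 8.96×10^11 − 2.56×10^11 = 6.41×10^11 K⁴.
Q = 0.756 × 5.67×10⁻⁸ × 10.0 × 6.41×10^11 = 2.75×10^5 W.

Q ≈ 2.75×10^5 W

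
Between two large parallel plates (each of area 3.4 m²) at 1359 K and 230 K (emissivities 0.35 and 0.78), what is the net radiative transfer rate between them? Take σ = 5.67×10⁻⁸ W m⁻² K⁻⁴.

For two large parallel gray plates, q = σ(T₁⁴ − T₂⁴) / (1/ε₁ + 1/ε₂ − 1).
1/ε₁ + 1/ε₂ − 1 = 1/0.35 + 1/0.78 − 1 = 3.139.
T₁⁴ − T₂⁴ = 3.41×10^12 − 2.80×10^9 = 3.41×10^12 K⁴.
q = 5.67×10⁻⁸ × 3.41×10^12 / 3.139 = 61600 W/m².
Q = q·A = 61600 × 3.4 = 2.09×10^5 W.

Q ≈ 2.09×10^5 W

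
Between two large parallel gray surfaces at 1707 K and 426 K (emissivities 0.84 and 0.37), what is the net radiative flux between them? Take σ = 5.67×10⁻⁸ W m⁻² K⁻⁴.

For two large parallel gray plates, q = σ(T₁⁴ − T₂⁴) / (1/ε₁ + 1/ε₂ − 1).
1/ε₁ + 1/ε₂ − 1 = 1/0.84 + 1/0.37 − 1 = 2.893.
T₁⁴ − T₂⁴ = 8.49×10^12 − 3.29×10^10 = 8.46×10^12 K⁴.
q = 5.67×10⁻⁸ × 8.46×10^12 / 2.893 = 1.66×10^5 W/m².

q ≈ 1.66×10^5 W/m²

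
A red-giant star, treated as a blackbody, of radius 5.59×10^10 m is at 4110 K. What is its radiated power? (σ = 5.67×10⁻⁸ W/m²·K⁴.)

A = 4πr² = 4π × (5.59×10^10)² = 3.93×10^22 m².
P = σAT⁴ = 5.67×10⁻⁸ × 3.93×10^22 × (4110)⁴ = 5.67×10⁻⁸ × 3.93×10^22 × 2.85×10^14.
P = 6.35×10^29 W.

P ≈ 6.35×10^29 W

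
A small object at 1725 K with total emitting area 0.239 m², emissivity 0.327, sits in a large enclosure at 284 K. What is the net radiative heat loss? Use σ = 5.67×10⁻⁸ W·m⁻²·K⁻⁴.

Q = εσA(T⁴ − T_s⁴). T⁴ − T_s⁴ = (1725)⁴ − (284)⁴ = 8.85×10^12 − 6.51×10^9 = 8.85×10^12 K⁴.
Q = 0.327 × 5.67×10⁻⁸ × 0.239 × 8.85×10^12 = 39200 W.

Q ≈ 39200 W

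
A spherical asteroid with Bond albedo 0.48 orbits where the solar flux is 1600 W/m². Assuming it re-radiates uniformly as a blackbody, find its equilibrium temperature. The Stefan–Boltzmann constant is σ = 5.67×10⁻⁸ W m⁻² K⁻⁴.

T ≈ 246 K

Power absorbed = (1−a)S·πR²; power emitted = 4πR²σT⁴. Equating and cancelling πR²:
T = ((1−a)S / 4σ)^(1/4) = (832 / (4 × 5.67×10⁻⁸))^(1/4) = (3.67×10^9)^(1/4).
T = 246 K.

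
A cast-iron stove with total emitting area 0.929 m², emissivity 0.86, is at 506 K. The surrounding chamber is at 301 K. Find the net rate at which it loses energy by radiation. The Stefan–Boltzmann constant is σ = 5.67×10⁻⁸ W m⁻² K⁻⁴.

Q = εσA(T⁴ − T_s⁴). T⁴ − T_s⁴ = (506)⁴ − (301)⁴ = 6.56×10^10 − 8.21×10^9 = 5.73×10^10 K⁴.
Q = 0.86 × 5.67×10⁻⁸ × 0.929 × 5.73×10^10 = 2600 W.

Q ≈ 2600 W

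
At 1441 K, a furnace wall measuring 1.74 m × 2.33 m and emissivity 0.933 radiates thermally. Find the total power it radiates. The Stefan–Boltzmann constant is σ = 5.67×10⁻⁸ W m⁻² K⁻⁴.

P ≈ 9.25×10^5 W

A = 1.74 × 2.33 = 4.05 m².
Stefan–Boltzmann: P = εσAT⁴ = 0.933 × 5.67×10⁻⁸ × 4.05 × (1441)⁴ = 0.933 × 5.67×10⁻⁸ × 4.05 × 4.31×10^12.
P = 9.25×10^5 W.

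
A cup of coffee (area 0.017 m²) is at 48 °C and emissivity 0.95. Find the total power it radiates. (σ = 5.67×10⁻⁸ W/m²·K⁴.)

48 °C = 321 K.
Stefan–Boltzmann: P = εσAT⁴ = 0.95 × 5.67×10⁻⁸ × 0.0170 × (321)⁴ = 0.95 × 5.67×10⁻⁸ × 0.0170 × 1.06×10^10.
P = 9.72 W.

P ≈ 9.72 W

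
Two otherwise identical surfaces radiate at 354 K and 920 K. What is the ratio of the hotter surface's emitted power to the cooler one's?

ratio ≈ 45.6

P ∝ T⁴, so the ratio is (920/354)⁴ = (2.599)⁴ = 45.6.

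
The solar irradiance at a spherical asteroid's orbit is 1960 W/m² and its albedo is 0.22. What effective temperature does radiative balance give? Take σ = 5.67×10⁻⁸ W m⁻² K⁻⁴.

Power absorbed = (1−a)S·πR²; power emitted = 4πR²σT⁴. Equating and cancelling πR²:
T = ((1−a)S / 4σ)^(1/4) = (1530 / (4 × 5.67×10⁻⁸))^(1/4) = (6.74×10^9)^(1/4).
T = 287 K.

T ≈ 287 K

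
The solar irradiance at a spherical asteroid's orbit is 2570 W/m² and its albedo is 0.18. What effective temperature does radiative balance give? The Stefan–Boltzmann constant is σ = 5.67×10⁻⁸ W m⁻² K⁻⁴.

T ≈ 310 K

Power absorbed = (1−a)S·πR²; power emitted = 4πR²σT⁴. Equating and cancelling πR²:
T = ((1−a)S / 4σ)^(1/4) = (2110 / (4 × 5.67×10⁻⁸))^(1/4) = (9.29×10^9)^(1/4).
T = 310 K.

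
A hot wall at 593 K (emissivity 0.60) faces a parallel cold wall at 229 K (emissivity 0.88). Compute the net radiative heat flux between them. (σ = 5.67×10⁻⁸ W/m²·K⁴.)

q ≈ 3800 W/m²

For two large parallel gray plates, q = σ(T₁⁴ − T₂⁴) / (1/ε₁ + 1/ε₂ − 1).
1/ε₁ + 1/ε₂ − 1 = 1/0.60 + 1/0.88 − 1 = 1.803.
T₁⁴ − T₂⁴ = 1.24×10^11 − 2.75×10^9 = 1.21×10^11 K⁴.
q = 5.67×10⁻⁸ × 1.21×10^11 / 1.803 = 3800 W/m².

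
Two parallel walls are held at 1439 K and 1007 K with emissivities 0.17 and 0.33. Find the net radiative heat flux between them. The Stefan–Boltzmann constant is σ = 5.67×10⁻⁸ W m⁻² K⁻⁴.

For two large parallel gray plates, q = σ(T₁⁴ − T₂⁴) / (1/ε₁ + 1/ε₂ − 1).
1/ε₁ + 1/ε₂ − 1 = 1/0.17 + 1/0.33 − 1 = 7.913.
T₁⁴ − T₂⁴ = 4.29×10^12 − 1.03×10^12 = 3.26×10^12 K⁴.
q = 5.67×10⁻⁸ × 3.26×10^12 / 7.913 = 23400 W/m².

q ≈ 23400 W/m²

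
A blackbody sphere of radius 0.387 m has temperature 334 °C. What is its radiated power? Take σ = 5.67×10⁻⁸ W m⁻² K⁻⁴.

A = 4πr² = 4π × (0.387)² = 1.88 m².
334 °C = 607 K.
P = σAT⁴ = 5.67×10⁻⁸ × 1.88 × (607)⁴ = 5.67×10⁻⁸ × 1.88 × 1.36×10^11.
P = 14500 W.

P ≈ 14500 W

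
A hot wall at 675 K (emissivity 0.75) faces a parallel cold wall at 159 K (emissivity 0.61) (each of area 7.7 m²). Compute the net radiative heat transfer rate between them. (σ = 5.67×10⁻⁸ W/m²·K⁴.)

Q ≈ 45800 W

For two large parallel gray plates, q = σ(T₁⁴ − T₂⁴) / (1/ε₁ + 1/ε₂ − 1).
1/ε₁ + 1/ε₂ − 1 = 1/0.75 + 1/0.61 − 1 = 1.973.
T₁⁴ − T₂⁴ = 2.08×10^11 − 6.39×10^8 = 2.07×10^11 K⁴.
q = 5.67×10⁻⁸ × 2.07×10^11 / 1.973 = 5950 W/m².
Q = q·A = 5950 × 7.7 = 45800 W.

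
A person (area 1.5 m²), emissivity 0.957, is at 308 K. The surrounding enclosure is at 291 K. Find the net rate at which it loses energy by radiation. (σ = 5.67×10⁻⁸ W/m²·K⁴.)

Q ≈ 149 W

Q = εσA(T⁴ − T_s⁴). T⁴ − T_s⁴ = (308)⁴ − (291)⁴ = 9.00×10^9 − 7.17×10^9 = 1.83×10^9 K⁴.
Q = 0.957 × 5.67×10⁻⁸ × 1.50 × 1.83×10^9 = 149 W.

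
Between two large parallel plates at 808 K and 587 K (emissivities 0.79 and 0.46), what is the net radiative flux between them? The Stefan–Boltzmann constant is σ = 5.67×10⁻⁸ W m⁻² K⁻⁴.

For two large parallel gray plates, q = σ(T₁⁴ − T₂⁴) / (1/ε₁ + 1/ε₂ − 1).
1/ε₁ + 1/ε₂ − 1 = 1/0.79 + 1/0.46 − 1 = 2.440.
T₁⁴ − T₂⁴ = 4.26×10^11 − 1.19×10^11 = 3.08×10^11 K⁴.
q = 5.67×10⁻⁸ × 3.08×10^11 / 2.440 = 7150 W/m².

q ≈ 7150 W/m²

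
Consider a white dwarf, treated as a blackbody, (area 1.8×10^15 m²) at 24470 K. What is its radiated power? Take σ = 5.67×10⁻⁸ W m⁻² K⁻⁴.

P = σAT⁴ = 5.67×10⁻⁸ × 1.80×10^15 × (24470)⁴ = 5.67×10⁻⁸ × 1.80×10^15 × 3.59×10^17.
P = 3.66×10^25 W.

P ≈ 3.66×10^25 W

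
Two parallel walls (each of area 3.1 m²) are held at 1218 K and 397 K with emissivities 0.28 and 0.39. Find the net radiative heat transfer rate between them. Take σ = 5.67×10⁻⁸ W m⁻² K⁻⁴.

For two large parallel gray plates, q = σ(T₁⁴ − T₂⁴) / (1/ε₁ + 1/ε₂ − 1).
1/ε₁ + 1/ε₂ − 1 = 1/0.28 + 1/0.39 − 1 = 5.136.
T₁⁴ − T₂⁴ = 2.20×10^12 − 2.48×10^10 = 2.18×10^12 K⁴.
q = 5.67×10⁻⁸ × 2.18×10^12 / 5.136 = 24000 W/m².
Q = q·A = 24000 × 3.1 = 74500 W.

Q ≈ 74500 W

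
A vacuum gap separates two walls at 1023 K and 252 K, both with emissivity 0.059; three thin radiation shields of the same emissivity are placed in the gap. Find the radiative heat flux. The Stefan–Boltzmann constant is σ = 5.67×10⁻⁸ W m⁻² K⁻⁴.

q ≈ 470 W/m²

Each of the 4 gaps contributes resistance (2/ε − 1) = 2/0.059 − 1 = 32.90; total = 131.6.
q = σ(T₁⁴ − T₂⁴) / 131.6 = 5.67×10⁻⁸ × 1.09×10^12 / 131.6 = 470 W/m².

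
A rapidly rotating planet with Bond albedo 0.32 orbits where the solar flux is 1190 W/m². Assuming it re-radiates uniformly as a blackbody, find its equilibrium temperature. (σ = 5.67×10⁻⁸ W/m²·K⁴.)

Power absorbed = (1−a)S·πR²; power emitted = 4πR²σT⁴. Equating and cancelling πR²:
T = ((1−a)S / 4σ)^(1/4) = (809 / (4 × 5.67×10⁻⁸))^(1/4) = (3.57×10^9)^(1/4).
T = 244 K.

T ≈ 244 K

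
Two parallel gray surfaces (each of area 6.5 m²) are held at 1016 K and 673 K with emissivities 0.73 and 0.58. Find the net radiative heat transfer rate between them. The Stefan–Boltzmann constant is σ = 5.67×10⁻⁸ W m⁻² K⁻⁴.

Q ≈ 1.51×10^5 W

For two large parallel gray plates, q = σ(T₁⁴ − T₂⁴) / (1/ε₁ + 1/ε₂ − 1).
1/ε₁ + 1/ε₂ − 1 = 1/0.73 + 1/0.58 − 1 = 2.094.
T₁⁴ − T₂⁴ = 1.07×10^12 − 2.05×10^11 = 8.60×10^11 K⁴.
q = 5.67×10⁻⁸ × 8.60×10^11 / 2.094 = 23300 W/m².
Q = q·A = 23300 × 6.5 = 1.51×10^5 W.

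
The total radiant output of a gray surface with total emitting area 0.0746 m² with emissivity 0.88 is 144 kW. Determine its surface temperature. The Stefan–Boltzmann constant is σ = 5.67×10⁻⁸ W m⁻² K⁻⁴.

From P = εσAT⁴, T = (P / εσA)^(1/4) = (1.44×10^5 / (0.88 × 5.67×10⁻⁸ × 0.0746))^(1/4).
T = (3.87×10^13)^(1/4) = 2490 K.

T ≈ 2490 K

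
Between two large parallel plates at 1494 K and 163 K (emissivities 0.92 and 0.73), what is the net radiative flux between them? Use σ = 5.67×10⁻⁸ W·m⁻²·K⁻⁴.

For two large parallel gray plates, q = σ(T₁⁴ − T₂⁴) / (1/ε₁ + 1/ε₂ − 1).
1/ε₁ + 1/ε₂ − 1 = 1/0.92 + 1/0.73 − 1 = 1.457.
T₁⁴ − T₂⁴ = 4.98×10^12 − 7.06×10^8 = 4.98×10^12 K⁴.
q = 5.67×10⁻⁸ × 4.98×10^12 / 1.457 = 1.94×10^5 W/m².

q ≈ 1.94×10^5 W/m²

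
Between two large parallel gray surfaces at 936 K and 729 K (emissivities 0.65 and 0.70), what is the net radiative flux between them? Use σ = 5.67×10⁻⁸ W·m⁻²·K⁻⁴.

q ≈ 14000 W/m²

For two large parallel gray plates, q = σ(T₁⁴ − T₂⁴) / (1/ε₁ + 1/ε₂ − 1).
1/ε₁ + 1/ε₂ − 1 = 1/0.65 + 1/0.70 − 1 = 1.967.
T₁⁴ − T₂⁴ = 7.68×10^11 − 2.82×10^11 = 4.85×10^11 K⁴.
q = 5.67×10⁻⁸ × 4.85×10^11 / 1.967 = 14000 W/m².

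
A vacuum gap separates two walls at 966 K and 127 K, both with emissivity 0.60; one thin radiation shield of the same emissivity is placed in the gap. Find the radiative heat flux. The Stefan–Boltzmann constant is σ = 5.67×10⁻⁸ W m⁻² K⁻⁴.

Each of the 2 gaps contributes resistance (2/ε − 1) = 2/0.60 − 1 = 2.333; total = 4.667.
q = σ(T₁⁴ − T₂⁴) / 4.667 = 5.67×10⁻⁸ × 8.71×10^11 / 4.667 = 10600 W/m².

q ≈ 10600 W/m²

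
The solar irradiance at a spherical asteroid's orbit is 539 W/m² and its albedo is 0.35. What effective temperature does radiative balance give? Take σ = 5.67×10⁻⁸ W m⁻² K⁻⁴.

T ≈ 198 K

Power absorbed = (1−a)S·πR²; power emitted = 4πR²σT⁴. Equating and cancelling πR²:
T = ((1−a)S / 4σ)^(1/4) = (350 / (4 × 5.67×10⁻⁸))^(1/4) = (1.54×10^9)^(1/4).
T = 198 K.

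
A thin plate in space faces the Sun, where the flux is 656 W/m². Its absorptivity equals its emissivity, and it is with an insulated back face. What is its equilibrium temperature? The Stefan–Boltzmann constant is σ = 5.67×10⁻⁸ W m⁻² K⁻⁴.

T ≈ 328 K

Absorbed flux αS = emitted flux εσT⁴ (one radiating face); with α = ε, T = (S/σ)^(1/4).
T = (656 / 5.67×10⁻⁸)^(1/4) = (1.16×10^10)^(1/4).
T = 328 K.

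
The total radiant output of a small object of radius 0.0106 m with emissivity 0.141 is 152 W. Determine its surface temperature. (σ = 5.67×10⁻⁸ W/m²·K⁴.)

T ≈ 1920 K

A = 4πr² = 4π × (0.0106)² = 1.41×10^-3 m².
From P = εσAT⁴, T = (P / εσA)^(1/4) = (152 / (0.141 × 5.67×10⁻⁸ × 1.41×10^-3))^(1/4).
T = (1.35×10^13)^(1/4) = 1920 K.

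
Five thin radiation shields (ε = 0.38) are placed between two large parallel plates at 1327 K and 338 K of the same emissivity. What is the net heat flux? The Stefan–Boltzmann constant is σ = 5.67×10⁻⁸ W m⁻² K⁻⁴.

Each of the 6 gaps contributes resistance (2/ε − 1) = 2/0.38 − 1 = 4.263; total = 25.58.
q = σ(T₁⁴ − T₂⁴) / 25.58 = 5.67×10⁻⁸ × 3.09×10^12 / 25.58 = 6840 W/m².

q ≈ 6840 W/m²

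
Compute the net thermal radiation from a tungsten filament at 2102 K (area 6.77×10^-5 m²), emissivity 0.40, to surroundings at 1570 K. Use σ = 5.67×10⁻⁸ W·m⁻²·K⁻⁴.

Q = εσA(T⁴ − T_s⁴). T⁴ − T_s⁴ = (2102)⁴ − (1570)⁴ = 1.95×10^13 − 6.08×10^12 = 1.34×10^13 K⁴.
Q = 0.40 × 5.67×10⁻⁸ × 6.77×10^-5 × 1.34×10^13 = 20.6 W.

Q ≈ 20.6 W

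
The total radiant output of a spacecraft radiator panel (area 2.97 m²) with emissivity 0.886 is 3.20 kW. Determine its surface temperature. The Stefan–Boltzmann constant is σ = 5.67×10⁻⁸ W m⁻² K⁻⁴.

T ≈ 383 K

From P = εσAT⁴, T = (P / εσA)^(1/4) = (3200 / (0.886 × 5.67×10⁻⁸ × 2.97))^(1/4).
T = (2.14×10^10)^(1/4) = 383 K.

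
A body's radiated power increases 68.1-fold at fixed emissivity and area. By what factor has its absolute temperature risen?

P ∝ T⁴ ⇒ T ∝ P^(1/4), so T scales by (68.1)^(1/4) = 2.87.

factor ≈ 2.87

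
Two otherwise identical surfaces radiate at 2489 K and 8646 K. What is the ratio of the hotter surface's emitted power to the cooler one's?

P ∝ T⁴, so the ratio is (8646/2489)⁴ = (3.474)⁴ = 146.

ratio ≈ 146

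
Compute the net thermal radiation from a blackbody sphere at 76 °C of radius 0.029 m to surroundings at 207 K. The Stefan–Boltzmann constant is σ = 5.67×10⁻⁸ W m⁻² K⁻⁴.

A = 4πr² = 4π × (0.029)² = 0.0106 m².
Convert: 76 °C = 349 K.
Q = σA(T⁴ − T_s⁴). T⁴ − T_s⁴ = (349)⁴ − (207)⁴ = 1.48×10^10 − 1.84×10^9 = 1.30×10^10 K⁴.
Q = 5.67×10⁻⁸ × 0.0106 × 1.30×10^10 = 7.79 W.

Q ≈ 7.79 W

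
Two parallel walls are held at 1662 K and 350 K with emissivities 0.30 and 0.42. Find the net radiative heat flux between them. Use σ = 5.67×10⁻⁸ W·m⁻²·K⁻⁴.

For two large parallel gray plates, q = σ(T₁⁴ − T₂⁴) / (1/ε₁ + 1/ε₂ − 1).
1/ε₁ + 1/ε₂ − 1 = 1/0.30 + 1/0.42 − 1 = 4.714.
T₁⁴ − T₂⁴ = 7.63×10^12 − 1.50×10^10 = 7.61×10^12 K⁴.
q = 5.67×10⁻⁸ × 7.61×10^12 / 4.714 = 91600 W/m².

q ≈ 91600 W/m²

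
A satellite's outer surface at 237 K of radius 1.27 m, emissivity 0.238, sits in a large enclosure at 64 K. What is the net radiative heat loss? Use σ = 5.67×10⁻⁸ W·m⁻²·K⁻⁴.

Q ≈ 858 W

A = 4πr² = 4π × (1.27)² = 20.3 m².
Q = εσA(T⁴ − T_s⁴). T⁴ − T_s⁴ = (237)⁴ − (64)⁴ = 3.15×10^9 − 1.68×10^7 = 3.14×10^9 K⁴.
Q = 0.238 × 5.67×10⁻⁸ × 20.3 × 3.14×10^9 = 858 W.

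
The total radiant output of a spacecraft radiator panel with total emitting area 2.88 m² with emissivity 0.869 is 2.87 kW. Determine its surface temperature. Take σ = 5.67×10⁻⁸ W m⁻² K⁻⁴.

From P = εσAT⁴, T = (P / εσA)^(1/4) = (2870 / (0.869 × 5.67×10⁻⁸ × 2.88))^(1/4).
T = (2.02×10^10)^(1/4) = 377 K.

T ≈ 377 K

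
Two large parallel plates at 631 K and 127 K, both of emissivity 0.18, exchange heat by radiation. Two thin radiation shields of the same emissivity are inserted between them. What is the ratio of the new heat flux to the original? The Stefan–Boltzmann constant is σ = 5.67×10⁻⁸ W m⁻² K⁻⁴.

ratio ≈ 0.333

With N identical shields there are N+1 = 3 gaps in series, each with the same radiative resistance, so the flux falls to 1/(N+1) of its unshielded value.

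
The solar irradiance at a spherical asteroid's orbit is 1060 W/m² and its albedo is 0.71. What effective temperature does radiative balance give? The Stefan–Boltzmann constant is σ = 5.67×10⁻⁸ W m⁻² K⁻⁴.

Power absorbed = (1−a)S·πR²; power emitted = 4πR²σT⁴. Equating and cancelling πR²:
T = ((1−a)S / 4σ)^(1/4) = (307 / (4 × 5.67×10⁻⁸))^(1/4) = (1.36×10^9)^(1/4).
T = 192 K.

T ≈ 192 K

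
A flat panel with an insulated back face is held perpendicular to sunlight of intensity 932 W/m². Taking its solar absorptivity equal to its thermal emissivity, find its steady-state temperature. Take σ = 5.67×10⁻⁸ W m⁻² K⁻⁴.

Absorbed flux αS = emitted flux εσT⁴ (one radiating face); with α = ε, T = (S/σ)^(1/4).
T = (932 / 5.67×10⁻⁸)^(1/4) = (1.64×10^10)^(1/4).
T = 358 K.

T ≈ 358 K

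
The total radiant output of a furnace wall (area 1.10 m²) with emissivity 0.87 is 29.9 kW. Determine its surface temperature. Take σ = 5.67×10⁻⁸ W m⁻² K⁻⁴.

T ≈ 862 K

From P = εσAT⁴, T = (P / εσA)^(1/4) = (29900 / (0.87 × 5.67×10⁻⁸ × 1.10))^(1/4).
T = (5.51×10^11)^(1/4) = 862 K.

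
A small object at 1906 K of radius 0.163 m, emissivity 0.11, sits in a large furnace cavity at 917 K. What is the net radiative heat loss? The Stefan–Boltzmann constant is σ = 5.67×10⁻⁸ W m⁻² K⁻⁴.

Q ≈ 26000 W

A = 4πr² = 4π × (0.163)² = 0.334 m².
Q = εσA(T⁴ − T_s⁴). T⁴ − T_s⁴ = (1906)⁴ − (917)⁴ = 1.32×10^13 − 7.07×10^11 = 1.25×10^13 K⁴.
Q = 0.11 × 5.67×10⁻⁸ × 0.334 × 1.25×10^13 = 26000 W.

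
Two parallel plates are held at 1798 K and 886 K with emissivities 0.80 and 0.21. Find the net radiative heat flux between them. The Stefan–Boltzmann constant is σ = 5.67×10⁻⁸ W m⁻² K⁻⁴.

q ≈ 1.11×10^5 W/m²

For two large parallel gray plates, q = σ(T₁⁴ − T₂⁴) / (1/ε₁ + 1/ε₂ − 1).
1/ε₁ + 1/ε₂ − 1 = 1/0.80 + 1/0.21 − 1 = 5.012.
T₁⁴ − T₂⁴ = 1.05×10^13 − 6.16×10^11 = 9.83×10^12 K⁴.
q = 5.67×10⁻⁸ × 9.83×10^12 / 5.012 = 1.11×10^5 W/m².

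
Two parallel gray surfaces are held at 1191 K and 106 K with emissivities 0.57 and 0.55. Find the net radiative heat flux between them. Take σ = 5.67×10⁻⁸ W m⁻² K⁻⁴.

q ≈ 44300 W/m²

For two large parallel gray plates, q = σ(T₁⁴ − T₂⁴) / (1/ε₁ + 1/ε₂ − 1).
1/ε₁ + 1/ε₂ − 1 = 1/0.57 + 1/0.55 − 1 = 2.573.
T₁⁴ − T₂⁴ = 2.01×10^12 − 1.26×10^8 = 2.01×10^12 K⁴.
q = 5.67×10⁻⁸ × 2.01×10^12 / 2.573 = 44300 W/m².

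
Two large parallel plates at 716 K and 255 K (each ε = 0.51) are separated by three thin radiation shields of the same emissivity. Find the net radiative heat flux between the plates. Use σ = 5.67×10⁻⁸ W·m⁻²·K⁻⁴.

Each of the 4 gaps contributes resistance (2/ε − 1) = 2/0.51 − 1 = 2.922; total = 11.69.
q = σ(T₁⁴ − T₂⁴) / 11.69 = 5.67×10⁻⁸ × 2.59×10^11 / 11.69 = 1250 W/m².

q ≈ 1250 W/m²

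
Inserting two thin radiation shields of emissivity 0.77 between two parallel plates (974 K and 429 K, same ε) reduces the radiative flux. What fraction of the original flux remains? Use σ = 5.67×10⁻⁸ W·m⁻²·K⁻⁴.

With N identical shields there are N+1 = 3 gaps in series, each with the same radiative resistance, so the flux falls to 1/(N+1) of its unshielded value.

ratio ≈ 0.333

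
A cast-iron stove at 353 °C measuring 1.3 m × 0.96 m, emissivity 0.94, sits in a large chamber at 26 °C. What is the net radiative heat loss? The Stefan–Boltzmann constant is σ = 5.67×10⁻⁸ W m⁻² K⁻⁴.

A = 1.3 × 0.96 = 1.25 m².
Convert: 353 °C = 626 K; 26 °C = 299 K.
Q = εσA(T⁴ − T_s⁴). T⁴ − T_s⁴ = (626)⁴ − (299)⁴ = 1.54×10^11 − 7.99×10^9 = 1.46×10^11 K⁴.
Q = 0.94 × 5.67×10⁻⁸ × 1.25 × 1.46×10^11 = 9680 W.

Q ≈ 9680 W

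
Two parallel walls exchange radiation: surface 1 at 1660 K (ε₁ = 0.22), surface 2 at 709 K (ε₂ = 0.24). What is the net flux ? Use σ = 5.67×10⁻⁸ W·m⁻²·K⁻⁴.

q ≈ 54000 W/m²

For two large parallel gray plates, q = σ(T₁⁴ − T₂⁴) / (1/ε₁ + 1/ε₂ − 1).
1/ε₁ + 1/ε₂ − 1 = 1/0.22 + 1/0.24 − 1 = 7.712.
T₁⁴ − T₂⁴ = 7.59×10^12 − 2.53×10^11 = 7.34×10^12 K⁴.
q = 5.67×10⁻⁸ × 7.34×10^12 / 7.712 = 54000 W/m².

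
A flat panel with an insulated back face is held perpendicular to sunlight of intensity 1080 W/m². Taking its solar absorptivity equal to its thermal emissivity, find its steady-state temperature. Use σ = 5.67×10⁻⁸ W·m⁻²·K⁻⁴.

T ≈ 372 K

Absorbed flux αS = emitted flux εσT⁴ (one radiating face); with α = ε, T = (S/σ)^(1/4).
T = (1080 / 5.67×10⁻⁸)^(1/4) = (1.90×10^10)^(1/4).
T = 372 K.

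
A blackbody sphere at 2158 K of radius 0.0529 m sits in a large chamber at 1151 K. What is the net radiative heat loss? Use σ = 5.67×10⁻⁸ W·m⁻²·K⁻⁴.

A = 4πr² = 4π × (0.0529)² = 0.0352 m².
Q = σA(T⁴ − T_s⁴). T⁴ − T_s⁴ = (2158)⁴ − (1151)⁴ = 2.17×10^13 − 1.76×10^12 = 1.99×10^13 K⁴.
Q = 5.67×10⁻⁸ × 0.0352 × 1.99×10^13 = 39700 W.

Q ≈ 39700 W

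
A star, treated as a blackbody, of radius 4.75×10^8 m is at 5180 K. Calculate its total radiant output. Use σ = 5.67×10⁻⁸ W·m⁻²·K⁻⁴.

P ≈ 1.16×10^26 W

A = 4πr² = 4π × (4.75×10^8)² = 2.84×10^18 m².
P = σAT⁴ = 5.67×10⁻⁸ × 2.84×10^18 × (5180)⁴ = 5.67×10⁻⁸ × 2.84×10^18 × 7.20×10^14.
P = 1.16×10^26 W.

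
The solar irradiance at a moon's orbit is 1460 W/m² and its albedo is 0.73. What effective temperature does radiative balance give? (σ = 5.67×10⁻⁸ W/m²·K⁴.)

T ≈ 204 K

Power absorbed = (1−a)S·πR²; power emitted = 4πR²σT⁴. Equating and cancelling πR²:
T = ((1−a)S / 4σ)^(1/4) = (394 / (4 × 5.67×10⁻⁸))^(1/4) = (1.74×10^9)^(1/4).
T = 204 K.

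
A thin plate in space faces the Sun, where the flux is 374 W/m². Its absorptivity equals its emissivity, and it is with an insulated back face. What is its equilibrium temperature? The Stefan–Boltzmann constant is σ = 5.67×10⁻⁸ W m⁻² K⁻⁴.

T ≈ 285 K

Absorbed flux αS = emitted flux εσT⁴ (one radiating face); with α = ε, T = (S/σ)^(1/4).
T = (374 / 5.67×10⁻⁸)^(1/4) = (6.60×10^9)^(1/4).
T = 285 K.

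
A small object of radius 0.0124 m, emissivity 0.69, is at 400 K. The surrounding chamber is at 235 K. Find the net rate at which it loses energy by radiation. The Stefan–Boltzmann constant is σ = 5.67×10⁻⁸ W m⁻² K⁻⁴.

Q ≈ 1.70 W

A = 4πr² = 4π × (0.0124)² = 1.93×10^-3 m².
Q = εσA(T⁴ − T_s⁴). T⁴ − T_s⁴ = (400)⁴ − (235)⁴ = 2.56×10^10 − 3.05×10^9 = 2.26×10^10 K⁴.
Q = 0.69 × 5.67×10⁻⁸ × 1.93×10^-3 × 2.26×10^10 = 1.70 W.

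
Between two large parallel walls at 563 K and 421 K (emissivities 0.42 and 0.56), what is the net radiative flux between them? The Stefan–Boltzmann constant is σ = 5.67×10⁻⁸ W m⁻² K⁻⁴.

For two large parallel gray plates, q = σ(T₁⁴ − T₂⁴) / (1/ε₁ + 1/ε₂ − 1).
1/ε₁ + 1/ε₂ − 1 = 1/0.42 + 1/0.56 − 1 = 3.167.
T₁⁴ − T₂⁴ = 1.00×10^11 − 3.14×10^10 = 6.91×10^10 K⁴.
q = 5.67×10⁻⁸ × 6.91×10^10 / 3.167 = 1240 W/m².

q ≈ 1240 W/m²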